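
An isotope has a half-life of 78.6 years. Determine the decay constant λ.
λ = ln(2)/t½ = 0.008819 year⁻¹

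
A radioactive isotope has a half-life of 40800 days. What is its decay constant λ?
λ = ln(2)/t½ = 1.699e-5 day⁻¹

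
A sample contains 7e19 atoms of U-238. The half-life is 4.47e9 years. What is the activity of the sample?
A = λN = 1.085e10 decays/year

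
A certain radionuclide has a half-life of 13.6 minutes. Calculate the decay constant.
λ = ln(2)/t½ = 0.05097 minute⁻¹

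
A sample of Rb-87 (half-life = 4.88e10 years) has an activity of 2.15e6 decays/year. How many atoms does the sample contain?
N = A/λ = 1.514e17 atoms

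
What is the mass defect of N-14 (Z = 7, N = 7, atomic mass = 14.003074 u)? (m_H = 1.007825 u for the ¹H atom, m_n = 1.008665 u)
Δm = Z·m_H + N·m_n − M = 0.1124 u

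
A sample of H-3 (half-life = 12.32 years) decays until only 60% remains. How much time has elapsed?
t = t½ × log₂(N₀/N) = 9.079 years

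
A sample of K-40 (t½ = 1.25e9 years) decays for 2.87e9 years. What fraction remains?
N/N₀ = (1/2)^(t/t½) = 0.2036 = 20.4%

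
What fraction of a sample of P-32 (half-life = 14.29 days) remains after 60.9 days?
N/N₀ = (1/2)^(t/t½) = 0.05213 = 5.21%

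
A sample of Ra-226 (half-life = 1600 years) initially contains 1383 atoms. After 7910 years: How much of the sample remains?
N = N₀(1/2)^(t/t½) = 44.94 atoms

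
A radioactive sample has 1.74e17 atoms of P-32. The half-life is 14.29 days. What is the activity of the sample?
A = λN = 8.44e15 decays/day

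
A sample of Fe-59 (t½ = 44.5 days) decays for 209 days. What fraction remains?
N/N₀ = (1/2)^(t/t½) = 0.03856 = 3.86%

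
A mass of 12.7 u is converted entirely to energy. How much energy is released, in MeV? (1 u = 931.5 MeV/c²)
E = mc² = 11830 MeV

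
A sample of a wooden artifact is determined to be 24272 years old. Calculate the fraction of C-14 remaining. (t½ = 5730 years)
N/N₀ = (1/2)^(t/t½) = 0.05307 = 5.31%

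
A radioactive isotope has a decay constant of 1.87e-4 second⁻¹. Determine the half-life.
t½ = ln(2)/λ = 3707 seconds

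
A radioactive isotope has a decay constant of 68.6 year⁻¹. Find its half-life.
t½ = ln(2)/λ = 0.0101 years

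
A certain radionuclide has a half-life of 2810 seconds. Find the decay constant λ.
λ = ln(2)/t½ = 2.467e-4 second⁻¹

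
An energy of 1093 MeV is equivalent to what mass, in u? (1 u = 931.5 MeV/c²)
m = E/c² = 1.173 u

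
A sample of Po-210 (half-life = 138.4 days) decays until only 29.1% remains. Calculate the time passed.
t = t½ × log₂(N₀/N) = 246.5 days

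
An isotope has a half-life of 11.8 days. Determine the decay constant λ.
λ = ln(2)/t½ = 0.05874 day⁻¹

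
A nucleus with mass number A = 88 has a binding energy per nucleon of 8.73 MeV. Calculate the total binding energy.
B.E. = 8.73 × 88 = 768.2 MeV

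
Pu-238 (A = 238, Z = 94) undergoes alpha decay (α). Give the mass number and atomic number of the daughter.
Daughter: A = 234, Z = 92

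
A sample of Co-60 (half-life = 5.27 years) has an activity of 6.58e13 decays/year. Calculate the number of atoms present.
N = A/λ = 5.003e14 atoms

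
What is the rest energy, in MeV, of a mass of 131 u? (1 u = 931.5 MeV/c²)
E = mc² = 1.22e5 MeV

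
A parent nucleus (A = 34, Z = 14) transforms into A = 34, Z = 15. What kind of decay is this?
ΔA = 0, ΔZ = +1 ⇒ beta-minus decay (β⁻)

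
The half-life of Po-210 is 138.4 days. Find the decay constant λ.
λ = ln(2)/t½ = 0.005008 day⁻¹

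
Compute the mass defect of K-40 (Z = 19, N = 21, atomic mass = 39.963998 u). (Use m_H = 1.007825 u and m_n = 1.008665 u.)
Δm = Z·m_H + N·m_n − M = 0.3666 u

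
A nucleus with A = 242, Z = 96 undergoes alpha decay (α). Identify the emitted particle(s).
α particle = ⁴₂He (2 protons + 2 neutrons)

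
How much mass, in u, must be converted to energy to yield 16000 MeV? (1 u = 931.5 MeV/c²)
m = E/c² = 17.18 u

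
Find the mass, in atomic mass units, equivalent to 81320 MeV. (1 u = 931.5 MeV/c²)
m = E/c² = 87.3 u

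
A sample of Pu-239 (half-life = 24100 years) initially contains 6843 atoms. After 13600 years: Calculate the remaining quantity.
N = N₀(1/2)^(t/t½) = 4628 atoms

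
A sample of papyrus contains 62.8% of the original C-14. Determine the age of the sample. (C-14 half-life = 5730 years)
Age = t½ × log₂(1/ratio) = 3846 years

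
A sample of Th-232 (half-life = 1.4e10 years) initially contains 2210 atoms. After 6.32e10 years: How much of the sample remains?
N = N₀(1/2)^(t/t½) = 96.71 atoms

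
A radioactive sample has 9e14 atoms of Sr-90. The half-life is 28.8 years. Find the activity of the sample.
A = λN = 2.166e13 decays/year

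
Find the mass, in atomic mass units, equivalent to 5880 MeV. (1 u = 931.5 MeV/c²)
m = E/c² = 6.312 u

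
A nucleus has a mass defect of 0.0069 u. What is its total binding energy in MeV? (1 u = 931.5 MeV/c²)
B.E. = Δm × 931.5 = 6.427 MeV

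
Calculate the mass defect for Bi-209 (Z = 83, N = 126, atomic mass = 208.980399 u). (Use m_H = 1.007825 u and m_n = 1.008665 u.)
Δm = Z·m_H + N·m_n − M = 1.761 u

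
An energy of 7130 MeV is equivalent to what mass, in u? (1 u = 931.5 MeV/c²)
m = E/c² = 7.654 u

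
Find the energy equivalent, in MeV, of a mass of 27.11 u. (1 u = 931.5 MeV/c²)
E = mc² = 25250 MeV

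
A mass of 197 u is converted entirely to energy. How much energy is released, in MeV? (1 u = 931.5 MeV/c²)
E = mc² = 1.835e5 MeV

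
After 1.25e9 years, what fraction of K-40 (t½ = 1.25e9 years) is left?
N/N₀ = (1/2)^(t/t½) = 0.5 = 50%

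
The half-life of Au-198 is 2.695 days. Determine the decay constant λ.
λ = ln(2)/t½ = 0.2572 day⁻¹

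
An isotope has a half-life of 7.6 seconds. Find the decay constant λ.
λ = ln(2)/t½ = 0.0912 second⁻¹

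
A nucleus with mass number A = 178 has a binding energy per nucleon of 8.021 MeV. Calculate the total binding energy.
B.E. = 8.021 × 178 = 1428 MeV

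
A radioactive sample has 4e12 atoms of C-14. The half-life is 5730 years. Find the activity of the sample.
A = λN = 4.839e8 decays/year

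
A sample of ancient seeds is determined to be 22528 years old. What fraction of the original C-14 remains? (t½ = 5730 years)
N/N₀ = (1/2)^(t/t½) = 0.06554 = 6.55%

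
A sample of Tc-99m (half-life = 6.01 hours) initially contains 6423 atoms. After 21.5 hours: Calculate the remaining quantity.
N = N₀(1/2)^(t/t½) = 538.1 atoms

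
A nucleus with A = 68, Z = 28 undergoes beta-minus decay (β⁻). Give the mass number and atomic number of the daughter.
Daughter: A = 68, Z = 29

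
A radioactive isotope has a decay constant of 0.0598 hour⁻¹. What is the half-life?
t½ = ln(2)/λ = 11.59 hours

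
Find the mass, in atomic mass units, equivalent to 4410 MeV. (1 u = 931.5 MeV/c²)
m = E/c² = 4.734 u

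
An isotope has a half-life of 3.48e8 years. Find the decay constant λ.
λ = ln(2)/t½ = 1.992e-9 year⁻¹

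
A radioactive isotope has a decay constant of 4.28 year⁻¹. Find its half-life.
t½ = ln(2)/λ = 0.162 years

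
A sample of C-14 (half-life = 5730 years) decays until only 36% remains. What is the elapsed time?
t = t½ × log₂(N₀/N) = 8446 years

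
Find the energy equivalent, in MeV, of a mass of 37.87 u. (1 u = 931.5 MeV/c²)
E = mc² = 35280 MeV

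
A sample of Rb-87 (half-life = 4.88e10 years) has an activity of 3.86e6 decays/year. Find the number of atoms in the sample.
N = A/λ = 2.718e17 atoms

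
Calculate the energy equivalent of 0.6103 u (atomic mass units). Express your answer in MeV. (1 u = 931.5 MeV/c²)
E = mc² = 568.5 MeV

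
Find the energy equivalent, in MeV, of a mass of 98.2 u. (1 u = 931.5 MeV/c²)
E = mc² = 91470 MeV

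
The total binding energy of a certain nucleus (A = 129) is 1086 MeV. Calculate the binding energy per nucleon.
B.E./A = 1086/129 = 8.419 MeV/nucleon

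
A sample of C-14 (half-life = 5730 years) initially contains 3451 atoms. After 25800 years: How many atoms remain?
N = N₀(1/2)^(t/t½) = 152.2 atoms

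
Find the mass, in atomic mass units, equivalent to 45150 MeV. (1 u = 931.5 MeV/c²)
m = E/c² = 48.47 u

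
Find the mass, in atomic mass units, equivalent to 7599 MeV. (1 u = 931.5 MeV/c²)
m = E/c² = 8.158 u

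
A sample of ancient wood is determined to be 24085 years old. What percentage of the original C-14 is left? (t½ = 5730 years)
N/N₀ = (1/2)^(t/t½) = 0.05428 = 5.43%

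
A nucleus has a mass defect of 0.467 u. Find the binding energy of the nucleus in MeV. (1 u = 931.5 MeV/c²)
B.E. = Δm × 931.5 = 435 MeV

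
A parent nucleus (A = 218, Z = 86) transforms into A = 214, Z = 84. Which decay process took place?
ΔA = -4, ΔZ = -2 ⇒ alpha decay (α)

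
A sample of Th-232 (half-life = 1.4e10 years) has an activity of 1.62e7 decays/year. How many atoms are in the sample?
N = A/λ = 3.272e17 atoms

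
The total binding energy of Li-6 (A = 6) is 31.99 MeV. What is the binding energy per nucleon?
B.E./A = 31.99/6 = 5.332 MeV/nucleon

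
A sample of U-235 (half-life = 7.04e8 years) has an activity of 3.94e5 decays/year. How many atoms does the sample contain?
N = A/λ = 4.002e14 atoms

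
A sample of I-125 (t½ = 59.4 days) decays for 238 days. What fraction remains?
N/N₀ = (1/2)^(t/t½) = 0.06221 = 6.22%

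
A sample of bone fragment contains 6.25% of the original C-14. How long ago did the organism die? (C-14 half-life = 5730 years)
Age = t½ × log₂(1/ratio) = 22920 years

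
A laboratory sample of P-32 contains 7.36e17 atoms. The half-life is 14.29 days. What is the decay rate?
A = λN = 3.57e16 decays/day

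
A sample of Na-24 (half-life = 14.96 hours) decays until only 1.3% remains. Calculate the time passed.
t = t½ × log₂(N₀/N) = 93.73 hours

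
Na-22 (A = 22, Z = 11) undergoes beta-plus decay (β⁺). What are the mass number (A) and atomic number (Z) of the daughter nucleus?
Daughter: A = 22, Z = 10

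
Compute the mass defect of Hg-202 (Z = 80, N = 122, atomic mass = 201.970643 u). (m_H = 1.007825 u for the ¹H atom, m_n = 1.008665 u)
Δm = Z·m_H + N·m_n − M = 1.712 u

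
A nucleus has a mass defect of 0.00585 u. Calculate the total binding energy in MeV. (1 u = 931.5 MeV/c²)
B.E. = Δm × 931.5 = 5.449 MeV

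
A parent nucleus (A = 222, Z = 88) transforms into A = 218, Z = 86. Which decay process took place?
ΔA = -4, ΔZ = -2 ⇒ alpha decay (α)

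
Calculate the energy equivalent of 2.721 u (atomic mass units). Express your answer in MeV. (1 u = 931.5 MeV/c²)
E = mc² = 2535 MeV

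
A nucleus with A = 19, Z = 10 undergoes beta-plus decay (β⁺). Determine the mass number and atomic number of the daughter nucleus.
Daughter: A = 19, Z = 9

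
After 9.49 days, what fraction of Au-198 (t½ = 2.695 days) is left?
N/N₀ = (1/2)^(t/t½) = 0.08709 = 8.71%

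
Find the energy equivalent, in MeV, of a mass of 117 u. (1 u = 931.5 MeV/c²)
E = mc² = 1.09e5 MeV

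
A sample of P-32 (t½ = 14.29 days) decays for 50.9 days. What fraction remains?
N/N₀ = (1/2)^(t/t½) = 0.08467 = 8.47%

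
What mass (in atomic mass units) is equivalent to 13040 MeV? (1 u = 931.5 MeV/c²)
m = E/c² = 14 u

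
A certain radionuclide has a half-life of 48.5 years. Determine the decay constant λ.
λ = ln(2)/t½ = 0.01429 year⁻¹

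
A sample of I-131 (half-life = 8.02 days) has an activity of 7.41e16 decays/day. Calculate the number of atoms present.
N = A/λ = 8.574e17 atoms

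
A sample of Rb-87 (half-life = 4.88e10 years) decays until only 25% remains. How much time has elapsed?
t = t½ × log₂(N₀/N) = 9.76e10 years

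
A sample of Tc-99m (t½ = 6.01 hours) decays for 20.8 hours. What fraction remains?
N/N₀ = (1/2)^(t/t½) = 0.09082 = 9.08%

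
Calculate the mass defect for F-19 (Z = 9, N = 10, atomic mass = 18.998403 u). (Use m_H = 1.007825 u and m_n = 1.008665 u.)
Δm = Z·m_H + N·m_n − M = 0.1587 u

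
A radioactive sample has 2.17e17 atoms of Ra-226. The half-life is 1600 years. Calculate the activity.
A = λN = 9.401e13 decays/year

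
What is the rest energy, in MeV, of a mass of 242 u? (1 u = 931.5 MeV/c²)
E = mc² = 2.254e5 MeV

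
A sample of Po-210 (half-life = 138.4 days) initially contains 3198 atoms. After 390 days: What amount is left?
N = N₀(1/2)^(t/t½) = 453.5 atoms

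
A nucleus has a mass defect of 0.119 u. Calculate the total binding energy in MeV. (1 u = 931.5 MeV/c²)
B.E. = Δm × 931.5 = 110.8 MeV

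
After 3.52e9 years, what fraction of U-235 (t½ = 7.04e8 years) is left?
N/N₀ = (1/2)^(t/t½) = 0.03125 = 3.12%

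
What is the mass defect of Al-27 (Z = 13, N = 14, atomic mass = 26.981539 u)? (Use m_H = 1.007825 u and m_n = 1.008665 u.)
Δm = Z·m_H + N·m_n − M = 0.2415 u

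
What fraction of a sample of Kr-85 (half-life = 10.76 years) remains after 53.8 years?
N/N₀ = (1/2)^(t/t½) = 0.03125 = 3.12%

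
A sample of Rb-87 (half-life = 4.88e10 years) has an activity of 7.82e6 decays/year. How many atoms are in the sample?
N = A/λ = 5.506e17 atoms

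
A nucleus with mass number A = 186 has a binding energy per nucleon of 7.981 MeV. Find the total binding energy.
B.E. = 7.981 × 186 = 1484 MeV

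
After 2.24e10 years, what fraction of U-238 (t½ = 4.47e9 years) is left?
N/N₀ = (1/2)^(t/t½) = 0.03101 = 3.1%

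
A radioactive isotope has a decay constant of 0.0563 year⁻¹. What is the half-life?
t½ = ln(2)/λ = 12.31 years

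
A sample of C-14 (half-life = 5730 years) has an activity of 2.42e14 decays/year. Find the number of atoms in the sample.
N = A/λ = 2.001e18 atoms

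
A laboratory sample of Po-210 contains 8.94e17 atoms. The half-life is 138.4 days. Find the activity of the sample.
A = λN = 4.477e15 decays/day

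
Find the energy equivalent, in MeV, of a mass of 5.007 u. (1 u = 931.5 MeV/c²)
E = mc² = 4664 MeV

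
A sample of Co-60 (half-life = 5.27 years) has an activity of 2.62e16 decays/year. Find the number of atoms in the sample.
N = A/λ = 1.992e17 atoms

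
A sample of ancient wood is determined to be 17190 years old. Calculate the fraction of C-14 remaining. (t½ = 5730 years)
N/N₀ = (1/2)^(t/t½) = 0.125 = 12.5%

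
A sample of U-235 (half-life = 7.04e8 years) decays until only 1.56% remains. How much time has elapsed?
t = t½ × log₂(N₀/N) = 4.226e9 years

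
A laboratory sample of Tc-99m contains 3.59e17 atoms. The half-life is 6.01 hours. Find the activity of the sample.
A = λN = 4.14e16 decays/hour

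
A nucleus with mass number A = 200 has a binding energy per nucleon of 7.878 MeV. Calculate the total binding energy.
B.E. = 7.878 × 200 = 1576 MeV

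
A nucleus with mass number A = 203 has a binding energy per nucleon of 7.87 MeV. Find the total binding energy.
B.E. = 7.87 × 203 = 1598 MeV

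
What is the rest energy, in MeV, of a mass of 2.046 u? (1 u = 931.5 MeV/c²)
E = mc² = 1906 MeV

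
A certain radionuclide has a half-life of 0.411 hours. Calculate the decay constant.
λ = ln(2)/t½ = 1.686 hour⁻¹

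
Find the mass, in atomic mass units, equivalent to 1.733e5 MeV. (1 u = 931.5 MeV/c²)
m = E/c² = 186 u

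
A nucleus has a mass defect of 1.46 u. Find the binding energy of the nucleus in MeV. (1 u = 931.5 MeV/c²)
B.E. = Δm × 931.5 = 1360 MeV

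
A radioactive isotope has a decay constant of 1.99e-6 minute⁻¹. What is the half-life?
t½ = ln(2)/λ = 3.483e5 minutes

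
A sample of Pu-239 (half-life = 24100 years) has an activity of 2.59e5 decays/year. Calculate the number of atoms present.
N = A/λ = 9.005e9 atoms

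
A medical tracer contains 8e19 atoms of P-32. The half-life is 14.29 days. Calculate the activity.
A = λN = 3.88e18 decays/day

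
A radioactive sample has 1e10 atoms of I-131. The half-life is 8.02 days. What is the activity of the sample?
A = λN = 8.643e8 decays/day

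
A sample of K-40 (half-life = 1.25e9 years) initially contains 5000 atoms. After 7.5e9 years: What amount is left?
N = N₀(1/2)^(t/t½) = 78.12 atoms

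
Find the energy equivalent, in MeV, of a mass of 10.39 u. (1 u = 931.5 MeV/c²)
E = mc² = 9678 MeV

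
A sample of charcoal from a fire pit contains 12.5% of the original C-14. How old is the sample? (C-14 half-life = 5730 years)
Age = t½ × log₂(1/ratio) = 17190 years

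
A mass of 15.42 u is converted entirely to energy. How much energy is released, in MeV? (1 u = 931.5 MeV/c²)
E = mc² = 14360 MeV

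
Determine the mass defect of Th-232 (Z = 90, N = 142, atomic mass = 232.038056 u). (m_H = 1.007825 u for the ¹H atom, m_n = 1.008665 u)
Δm = Z·m_H + N·m_n − M = 1.897 u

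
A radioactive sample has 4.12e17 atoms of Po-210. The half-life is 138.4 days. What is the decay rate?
A = λN = 2.063e15 decays/day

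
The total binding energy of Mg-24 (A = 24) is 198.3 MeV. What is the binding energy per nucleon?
B.E./A = 198.3/24 = 8.263 MeV/nucleon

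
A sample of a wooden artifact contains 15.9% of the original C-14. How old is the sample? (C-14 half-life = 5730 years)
Age = t½ × log₂(1/ratio) = 15200 years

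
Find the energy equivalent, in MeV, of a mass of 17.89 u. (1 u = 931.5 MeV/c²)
E = mc² = 16660 MeV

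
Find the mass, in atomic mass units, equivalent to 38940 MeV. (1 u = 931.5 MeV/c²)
m = E/c² = 41.8 u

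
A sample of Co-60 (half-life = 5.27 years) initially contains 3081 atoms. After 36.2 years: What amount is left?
N = N₀(1/2)^(t/t½) = 26.36 atoms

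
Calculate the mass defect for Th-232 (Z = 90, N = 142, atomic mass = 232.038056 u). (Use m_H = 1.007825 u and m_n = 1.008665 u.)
Δm = Z·m_H + N·m_n − M = 1.897 u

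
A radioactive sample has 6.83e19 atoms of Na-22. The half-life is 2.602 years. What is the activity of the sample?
A = λN = 1.819e19 decays/year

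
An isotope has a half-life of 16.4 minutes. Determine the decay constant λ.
λ = ln(2)/t½ = 0.04227 minute⁻¹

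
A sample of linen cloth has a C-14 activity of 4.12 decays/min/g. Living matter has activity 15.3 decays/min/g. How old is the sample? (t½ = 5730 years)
Age = t½ × log₂(A₀/A) = 10850 years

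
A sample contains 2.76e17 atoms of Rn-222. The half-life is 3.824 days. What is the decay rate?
A = λN = 5.003e16 decays/day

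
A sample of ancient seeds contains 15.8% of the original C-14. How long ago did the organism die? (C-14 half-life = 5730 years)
Age = t½ × log₂(1/ratio) = 15250 years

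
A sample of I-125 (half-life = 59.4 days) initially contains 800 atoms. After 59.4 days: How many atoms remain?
N = N₀(1/2)^(t/t½) = 400 atoms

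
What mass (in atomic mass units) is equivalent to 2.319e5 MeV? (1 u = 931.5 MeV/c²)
m = E/c² = 249 u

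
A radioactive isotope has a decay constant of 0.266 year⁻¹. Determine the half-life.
t½ = ln(2)/λ = 2.606 years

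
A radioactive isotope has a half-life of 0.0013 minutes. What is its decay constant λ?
λ = ln(2)/t½ = 533.2 minute⁻¹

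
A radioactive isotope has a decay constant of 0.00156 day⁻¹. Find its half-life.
t½ = ln(2)/λ = 444.3 days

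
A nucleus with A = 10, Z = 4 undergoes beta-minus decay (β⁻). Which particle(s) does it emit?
β⁻: electron (e⁻) + antineutrino (ν̄ₑ)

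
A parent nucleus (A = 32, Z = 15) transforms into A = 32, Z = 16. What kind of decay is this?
ΔA = 0, ΔZ = +1 ⇒ beta-minus decay (β⁻)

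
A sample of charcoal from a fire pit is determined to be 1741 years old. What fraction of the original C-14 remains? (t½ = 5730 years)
N/N₀ = (1/2)^(t/t½) = 0.8101 = 81%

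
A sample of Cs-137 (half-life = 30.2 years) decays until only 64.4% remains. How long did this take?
t = t½ × log₂(N₀/N) = 19.17 years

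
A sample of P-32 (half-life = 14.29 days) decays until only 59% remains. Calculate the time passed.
t = t½ × log₂(N₀/N) = 10.88 days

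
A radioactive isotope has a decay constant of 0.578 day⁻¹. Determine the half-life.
t½ = ln(2)/λ = 1.199 days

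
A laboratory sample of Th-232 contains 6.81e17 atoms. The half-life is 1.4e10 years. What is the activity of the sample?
A = λN = 3.372e7 decays/year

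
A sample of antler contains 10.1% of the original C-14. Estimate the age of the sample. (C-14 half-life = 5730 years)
Age = t½ × log₂(1/ratio) = 18950 years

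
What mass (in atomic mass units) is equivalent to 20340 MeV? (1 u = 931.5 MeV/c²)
m = E/c² = 21.84 u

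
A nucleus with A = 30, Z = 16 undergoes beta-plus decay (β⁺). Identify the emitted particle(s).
β⁺: positron (e⁺) + neutrino (νₑ)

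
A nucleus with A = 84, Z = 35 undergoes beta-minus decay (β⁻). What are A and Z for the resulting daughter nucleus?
Daughter: A = 84, Z = 36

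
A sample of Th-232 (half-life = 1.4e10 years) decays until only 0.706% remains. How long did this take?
t = t½ × log₂(N₀/N) = 1e11 years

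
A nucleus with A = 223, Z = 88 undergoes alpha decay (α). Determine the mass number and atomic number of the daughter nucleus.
Daughter: A = 219, Z = 86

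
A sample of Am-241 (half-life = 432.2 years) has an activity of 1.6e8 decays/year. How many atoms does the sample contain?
N = A/λ = 9.977e10 atoms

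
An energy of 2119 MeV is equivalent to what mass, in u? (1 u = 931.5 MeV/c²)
m = E/c² = 2.275 u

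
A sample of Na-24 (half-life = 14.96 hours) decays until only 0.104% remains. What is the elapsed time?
t = t½ × log₂(N₀/N) = 148.2 hours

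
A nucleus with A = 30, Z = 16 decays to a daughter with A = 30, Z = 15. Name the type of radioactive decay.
ΔA = 0, ΔZ = -1 ⇒ beta-plus decay (β⁺) or electron capture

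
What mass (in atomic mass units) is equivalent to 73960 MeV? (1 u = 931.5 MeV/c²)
m = E/c² = 79.4 u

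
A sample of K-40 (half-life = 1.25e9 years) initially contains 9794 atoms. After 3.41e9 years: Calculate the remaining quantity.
N = N₀(1/2)^(t/t½) = 1478 atoms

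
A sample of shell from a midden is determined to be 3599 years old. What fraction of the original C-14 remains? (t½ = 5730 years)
N/N₀ = (1/2)^(t/t½) = 0.647 = 64.7%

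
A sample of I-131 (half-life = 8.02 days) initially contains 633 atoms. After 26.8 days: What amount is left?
N = N₀(1/2)^(t/t½) = 62.44 atoms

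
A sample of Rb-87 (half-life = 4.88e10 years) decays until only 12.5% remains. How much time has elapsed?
t = t½ × log₂(N₀/N) = 1.464e11 years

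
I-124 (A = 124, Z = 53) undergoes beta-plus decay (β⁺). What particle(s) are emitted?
β⁺: positron (e⁺) + neutrino (νₑ)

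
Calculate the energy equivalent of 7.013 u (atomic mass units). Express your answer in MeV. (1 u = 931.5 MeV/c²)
E = mc² = 6533 MeV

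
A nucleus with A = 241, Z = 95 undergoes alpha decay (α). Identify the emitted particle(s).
α particle = ⁴₂He (2 protons + 2 neutrons)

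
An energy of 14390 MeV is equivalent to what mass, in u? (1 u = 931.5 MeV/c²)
m = E/c² = 15.45 u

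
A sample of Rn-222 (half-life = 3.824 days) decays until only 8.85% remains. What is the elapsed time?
t = t½ × log₂(N₀/N) = 13.38 days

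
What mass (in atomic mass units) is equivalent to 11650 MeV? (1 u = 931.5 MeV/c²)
m = E/c² = 12.51 u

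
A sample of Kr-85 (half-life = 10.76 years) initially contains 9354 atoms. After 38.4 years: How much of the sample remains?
N = N₀(1/2)^(t/t½) = 788.3 atoms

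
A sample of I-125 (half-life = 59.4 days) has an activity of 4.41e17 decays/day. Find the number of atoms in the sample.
N = A/λ = 3.779e19 atoms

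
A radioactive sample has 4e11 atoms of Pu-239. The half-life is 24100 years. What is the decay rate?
A = λN = 1.15e7 decays/year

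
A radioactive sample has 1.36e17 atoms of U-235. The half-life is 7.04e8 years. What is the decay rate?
A = λN = 1.339e8 decays/year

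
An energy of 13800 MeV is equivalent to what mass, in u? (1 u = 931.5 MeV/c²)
m = E/c² = 14.81 u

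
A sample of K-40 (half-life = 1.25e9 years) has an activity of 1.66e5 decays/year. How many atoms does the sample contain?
N = A/λ = 2.994e14 atoms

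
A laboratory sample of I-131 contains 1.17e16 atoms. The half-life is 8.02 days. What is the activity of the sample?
A = λN = 1.011e15 decays/day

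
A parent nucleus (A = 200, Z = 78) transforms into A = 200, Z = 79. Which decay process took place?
ΔA = 0, ΔZ = +1 ⇒ beta-minus decay (β⁻)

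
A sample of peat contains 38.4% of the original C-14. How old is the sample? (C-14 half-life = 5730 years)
Age = t½ × log₂(1/ratio) = 7912 years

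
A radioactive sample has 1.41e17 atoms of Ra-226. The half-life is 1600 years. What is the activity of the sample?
A = λN = 6.108e13 decays/year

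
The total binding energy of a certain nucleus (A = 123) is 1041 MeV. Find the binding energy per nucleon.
B.E./A = 1041/123 = 8.463 MeV/nucleon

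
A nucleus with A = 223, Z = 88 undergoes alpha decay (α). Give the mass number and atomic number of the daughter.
Daughter: A = 219, Z = 86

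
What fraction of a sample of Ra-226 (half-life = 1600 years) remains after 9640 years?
N/N₀ = (1/2)^(t/t½) = 0.01536 = 1.54%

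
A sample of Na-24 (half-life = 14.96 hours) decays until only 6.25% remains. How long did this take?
t = t½ × log₂(N₀/N) = 59.84 hours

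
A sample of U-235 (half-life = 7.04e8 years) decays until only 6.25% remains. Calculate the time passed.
t = t½ × log₂(N₀/N) = 2.816e9 years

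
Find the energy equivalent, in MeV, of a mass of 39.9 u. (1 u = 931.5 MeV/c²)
E = mc² = 37170 MeV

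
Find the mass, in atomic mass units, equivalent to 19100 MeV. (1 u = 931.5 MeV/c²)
m = E/c² = 20.5 u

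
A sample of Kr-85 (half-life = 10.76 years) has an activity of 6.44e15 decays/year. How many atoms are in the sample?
N = A/λ = 9.997e16 atoms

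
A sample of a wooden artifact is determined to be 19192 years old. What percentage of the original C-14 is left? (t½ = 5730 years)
N/N₀ = (1/2)^(t/t½) = 0.09811 = 9.81%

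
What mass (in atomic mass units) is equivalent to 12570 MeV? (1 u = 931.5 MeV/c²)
m = E/c² = 13.49 u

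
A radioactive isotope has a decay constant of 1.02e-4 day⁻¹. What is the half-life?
t½ = ln(2)/λ = 6796 days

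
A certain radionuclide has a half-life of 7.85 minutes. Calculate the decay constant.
λ = ln(2)/t½ = 0.0883 minute⁻¹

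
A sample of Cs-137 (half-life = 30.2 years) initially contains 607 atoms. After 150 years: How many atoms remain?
N = N₀(1/2)^(t/t½) = 19.41 atoms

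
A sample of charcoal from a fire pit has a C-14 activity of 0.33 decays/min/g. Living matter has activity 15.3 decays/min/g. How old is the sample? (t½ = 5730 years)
Age = t½ × log₂(A₀/A) = 31720 years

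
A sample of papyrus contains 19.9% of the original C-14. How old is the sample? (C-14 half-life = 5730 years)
Age = t½ × log₂(1/ratio) = 13350 years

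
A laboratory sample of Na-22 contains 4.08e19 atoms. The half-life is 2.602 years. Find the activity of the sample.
A = λN = 1.087e19 decays/year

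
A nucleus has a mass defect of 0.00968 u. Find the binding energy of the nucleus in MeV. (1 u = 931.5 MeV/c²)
B.E. = Δm × 931.5 = 9.017 MeV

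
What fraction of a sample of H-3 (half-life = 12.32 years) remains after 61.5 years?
N/N₀ = (1/2)^(t/t½) = 0.03143 = 3.14%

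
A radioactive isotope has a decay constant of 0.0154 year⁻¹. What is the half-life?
t½ = ln(2)/λ = 45.01 years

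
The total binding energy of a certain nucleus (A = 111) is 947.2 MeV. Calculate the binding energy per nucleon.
B.E./A = 947.2/111 = 8.533 MeV/nucleon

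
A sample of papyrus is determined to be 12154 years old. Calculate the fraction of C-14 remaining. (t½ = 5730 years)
N/N₀ = (1/2)^(t/t½) = 0.2299 = 23%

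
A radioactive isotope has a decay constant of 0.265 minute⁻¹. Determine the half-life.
t½ = ln(2)/λ = 2.616 minutes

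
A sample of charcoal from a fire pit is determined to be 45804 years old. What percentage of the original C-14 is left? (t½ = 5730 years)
N/N₀ = (1/2)^(t/t½) = 0.003923 = 0.392%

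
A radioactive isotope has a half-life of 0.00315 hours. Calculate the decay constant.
λ = ln(2)/t½ = 220 hour⁻¹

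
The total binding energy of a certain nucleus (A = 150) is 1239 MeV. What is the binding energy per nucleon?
B.E./A = 1239/150 = 8.26 MeV/nucleon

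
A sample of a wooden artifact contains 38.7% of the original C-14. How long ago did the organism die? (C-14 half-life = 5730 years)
Age = t½ × log₂(1/ratio) = 7848 years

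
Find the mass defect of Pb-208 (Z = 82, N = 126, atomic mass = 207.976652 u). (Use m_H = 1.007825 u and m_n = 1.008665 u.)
Δm = Z·m_H + N·m_n − M = 1.757 u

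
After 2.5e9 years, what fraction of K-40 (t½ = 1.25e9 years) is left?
N/N₀ = (1/2)^(t/t½) = 0.25 = 25%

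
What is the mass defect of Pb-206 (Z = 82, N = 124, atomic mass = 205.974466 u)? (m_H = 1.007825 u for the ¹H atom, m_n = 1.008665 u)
Δm = Z·m_H + N·m_n − M = 1.742 u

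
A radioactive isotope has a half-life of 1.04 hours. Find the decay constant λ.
λ = ln(2)/t½ = 0.6665 hour⁻¹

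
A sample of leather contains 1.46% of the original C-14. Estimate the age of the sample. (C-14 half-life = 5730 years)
Age = t½ × log₂(1/ratio) = 34940 years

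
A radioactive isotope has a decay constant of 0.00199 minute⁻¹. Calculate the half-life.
t½ = ln(2)/λ = 348.3 minutes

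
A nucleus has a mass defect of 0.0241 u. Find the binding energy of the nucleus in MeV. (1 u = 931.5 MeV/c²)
B.E. = Δm × 931.5 = 22.45 MeV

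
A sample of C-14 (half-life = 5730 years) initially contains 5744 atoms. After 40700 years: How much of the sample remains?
N = N₀(1/2)^(t/t½) = 41.78 atoms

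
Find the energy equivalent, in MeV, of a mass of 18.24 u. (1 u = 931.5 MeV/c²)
E = mc² = 16990 MeV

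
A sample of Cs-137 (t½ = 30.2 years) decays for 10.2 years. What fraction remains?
N/N₀ = (1/2)^(t/t½) = 0.7913 = 79.1%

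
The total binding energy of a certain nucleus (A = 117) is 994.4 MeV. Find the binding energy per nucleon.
B.E./A = 994.4/117 = 8.499 MeV/nucleon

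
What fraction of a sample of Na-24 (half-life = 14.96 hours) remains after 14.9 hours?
N/N₀ = (1/2)^(t/t½) = 0.5014 = 50.1%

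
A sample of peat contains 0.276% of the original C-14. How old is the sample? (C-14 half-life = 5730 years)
Age = t½ × log₂(1/ratio) = 48710 years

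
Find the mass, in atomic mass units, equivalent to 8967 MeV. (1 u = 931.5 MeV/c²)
m = E/c² = 9.626 u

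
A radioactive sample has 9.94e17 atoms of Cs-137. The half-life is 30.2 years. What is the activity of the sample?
A = λN = 2.281e16 decays/year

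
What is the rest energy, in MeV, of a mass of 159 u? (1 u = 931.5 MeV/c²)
E = mc² = 1.481e5 MeV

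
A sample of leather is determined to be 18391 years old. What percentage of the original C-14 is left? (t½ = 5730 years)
N/N₀ = (1/2)^(t/t½) = 0.1081 = 10.8%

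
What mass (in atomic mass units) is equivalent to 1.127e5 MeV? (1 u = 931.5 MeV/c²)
m = E/c² = 121 u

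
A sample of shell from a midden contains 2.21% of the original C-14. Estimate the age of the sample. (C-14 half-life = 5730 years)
Age = t½ × log₂(1/ratio) = 31510 years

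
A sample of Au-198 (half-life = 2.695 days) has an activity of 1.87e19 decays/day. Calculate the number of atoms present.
N = A/λ = 7.271e19 atoms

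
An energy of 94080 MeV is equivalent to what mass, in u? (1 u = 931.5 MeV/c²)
m = E/c² = 101 u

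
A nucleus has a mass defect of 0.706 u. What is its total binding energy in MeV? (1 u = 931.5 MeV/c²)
B.E. = Δm × 931.5 = 657.6 MeV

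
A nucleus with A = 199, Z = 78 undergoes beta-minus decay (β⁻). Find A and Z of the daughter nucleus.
Daughter: A = 199, Z = 79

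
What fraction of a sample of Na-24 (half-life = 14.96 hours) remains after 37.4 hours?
N/N₀ = (1/2)^(t/t½) = 0.1768 = 17.7%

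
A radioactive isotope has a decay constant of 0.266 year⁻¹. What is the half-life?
t½ = ln(2)/λ = 2.606 years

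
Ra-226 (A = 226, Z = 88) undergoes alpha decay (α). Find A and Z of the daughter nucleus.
Daughter: A = 222, Z = 86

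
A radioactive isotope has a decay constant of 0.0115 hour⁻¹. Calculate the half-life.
t½ = ln(2)/λ = 60.27 hours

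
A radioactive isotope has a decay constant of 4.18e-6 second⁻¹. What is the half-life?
t½ = ln(2)/λ = 1.658e5 seconds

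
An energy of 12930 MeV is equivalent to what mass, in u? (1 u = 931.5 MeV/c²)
m = E/c² = 13.88 u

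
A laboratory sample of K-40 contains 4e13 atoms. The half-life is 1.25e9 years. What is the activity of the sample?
A = λN = 22180 decays/year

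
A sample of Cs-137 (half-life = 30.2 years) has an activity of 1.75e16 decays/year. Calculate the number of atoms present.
N = A/λ = 7.625e17 atoms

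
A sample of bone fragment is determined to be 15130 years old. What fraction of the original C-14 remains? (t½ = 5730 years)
N/N₀ = (1/2)^(t/t½) = 0.1604 = 16%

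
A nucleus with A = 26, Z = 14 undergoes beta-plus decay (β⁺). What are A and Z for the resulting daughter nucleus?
Daughter: A = 26, Z = 13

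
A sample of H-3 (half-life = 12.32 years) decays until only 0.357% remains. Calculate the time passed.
t = t½ × log₂(N₀/N) = 100.2 years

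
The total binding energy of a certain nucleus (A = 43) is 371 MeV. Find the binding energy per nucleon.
B.E./A = 371/43 = 8.628 MeV/nucleon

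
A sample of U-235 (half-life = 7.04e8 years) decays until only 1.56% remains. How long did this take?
t = t½ × log₂(N₀/N) = 4.226e9 years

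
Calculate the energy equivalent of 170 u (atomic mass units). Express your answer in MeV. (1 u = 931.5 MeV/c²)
E = mc² = 1.584e5 MeV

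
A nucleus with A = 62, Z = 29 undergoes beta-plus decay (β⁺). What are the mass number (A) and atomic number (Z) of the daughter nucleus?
Daughter: A = 62, Z = 28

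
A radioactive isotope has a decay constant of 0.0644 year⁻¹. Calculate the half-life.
t½ = ln(2)/λ = 10.76 years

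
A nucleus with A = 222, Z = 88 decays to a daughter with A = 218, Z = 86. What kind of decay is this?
ΔA = -4, ΔZ = -2 ⇒ alpha decay (α)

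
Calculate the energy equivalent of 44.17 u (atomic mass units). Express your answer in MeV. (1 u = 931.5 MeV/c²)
E = mc² = 41140 MeV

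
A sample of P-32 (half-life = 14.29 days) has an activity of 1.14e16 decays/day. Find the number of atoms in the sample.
N = A/λ = 2.35e17 atoms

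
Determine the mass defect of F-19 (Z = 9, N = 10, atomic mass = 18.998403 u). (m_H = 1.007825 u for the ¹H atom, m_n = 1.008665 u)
Δm = Z·m_H + N·m_n − M = 0.1587 u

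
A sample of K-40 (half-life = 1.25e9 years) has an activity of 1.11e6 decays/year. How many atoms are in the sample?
N = A/λ = 2.002e15 atoms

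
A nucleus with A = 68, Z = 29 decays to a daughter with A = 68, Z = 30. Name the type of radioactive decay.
ΔA = 0, ΔZ = +1 ⇒ beta-minus decay (β⁻)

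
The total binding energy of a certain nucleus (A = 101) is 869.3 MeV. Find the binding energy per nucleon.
B.E./A = 869.3/101 = 8.607 MeV/nucleon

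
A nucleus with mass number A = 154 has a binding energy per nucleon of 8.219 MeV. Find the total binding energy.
B.E. = 8.219 × 154 = 1266 MeV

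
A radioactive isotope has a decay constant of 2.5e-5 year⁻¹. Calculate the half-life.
t½ = ln(2)/λ = 27730 years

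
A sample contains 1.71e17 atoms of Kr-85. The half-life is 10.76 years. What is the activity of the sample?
A = λN = 1.102e16 decays/year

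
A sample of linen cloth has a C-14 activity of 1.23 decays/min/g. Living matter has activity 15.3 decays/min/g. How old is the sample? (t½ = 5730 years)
Age = t½ × log₂(A₀/A) = 20840 years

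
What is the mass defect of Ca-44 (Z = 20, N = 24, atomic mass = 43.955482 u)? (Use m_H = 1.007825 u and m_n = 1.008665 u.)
Δm = Z·m_H + N·m_n − M = 0.409 u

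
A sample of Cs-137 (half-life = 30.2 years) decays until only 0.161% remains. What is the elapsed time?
t = t½ × log₂(N₀/N) = 280.2 years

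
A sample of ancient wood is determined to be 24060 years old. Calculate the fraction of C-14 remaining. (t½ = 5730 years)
N/N₀ = (1/2)^(t/t½) = 0.05445 = 5.44%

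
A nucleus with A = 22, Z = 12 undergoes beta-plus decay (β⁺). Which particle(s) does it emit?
β⁺: positron (e⁺) + neutrino (νₑ)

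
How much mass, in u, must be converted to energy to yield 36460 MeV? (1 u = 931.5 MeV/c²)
m = E/c² = 39.14 u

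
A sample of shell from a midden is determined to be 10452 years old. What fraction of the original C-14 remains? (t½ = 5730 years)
N/N₀ = (1/2)^(t/t½) = 0.2824 = 28.2%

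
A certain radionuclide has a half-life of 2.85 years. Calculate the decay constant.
λ = ln(2)/t½ = 0.2432 year⁻¹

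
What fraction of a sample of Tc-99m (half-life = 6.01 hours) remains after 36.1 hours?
N/N₀ = (1/2)^(t/t½) = 0.01555 = 1.56%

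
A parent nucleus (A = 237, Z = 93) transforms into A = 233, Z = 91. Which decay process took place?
ΔA = -4, ΔZ = -2 ⇒ alpha decay (α)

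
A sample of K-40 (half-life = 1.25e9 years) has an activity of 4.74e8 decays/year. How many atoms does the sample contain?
N = A/λ = 8.548e17 atoms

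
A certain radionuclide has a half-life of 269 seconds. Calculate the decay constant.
λ = ln(2)/t½ = 0.002577 second⁻¹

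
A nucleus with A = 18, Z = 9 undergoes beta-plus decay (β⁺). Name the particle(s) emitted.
β⁺: positron (e⁺) + neutrino (νₑ)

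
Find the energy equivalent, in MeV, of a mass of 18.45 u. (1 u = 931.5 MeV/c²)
E = mc² = 17190 MeV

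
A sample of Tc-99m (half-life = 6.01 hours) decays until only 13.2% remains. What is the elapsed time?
t = t½ × log₂(N₀/N) = 17.56 hours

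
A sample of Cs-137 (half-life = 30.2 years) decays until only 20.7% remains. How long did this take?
t = t½ × log₂(N₀/N) = 68.62 years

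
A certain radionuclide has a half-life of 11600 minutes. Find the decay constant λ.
λ = ln(2)/t½ = 5.975e-5 minute⁻¹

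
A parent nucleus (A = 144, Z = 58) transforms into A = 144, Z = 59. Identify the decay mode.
ΔA = 0, ΔZ = +1 ⇒ beta-minus decay (β⁻)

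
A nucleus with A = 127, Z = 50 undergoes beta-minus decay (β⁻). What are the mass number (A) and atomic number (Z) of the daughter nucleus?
Daughter: A = 127, Z = 51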